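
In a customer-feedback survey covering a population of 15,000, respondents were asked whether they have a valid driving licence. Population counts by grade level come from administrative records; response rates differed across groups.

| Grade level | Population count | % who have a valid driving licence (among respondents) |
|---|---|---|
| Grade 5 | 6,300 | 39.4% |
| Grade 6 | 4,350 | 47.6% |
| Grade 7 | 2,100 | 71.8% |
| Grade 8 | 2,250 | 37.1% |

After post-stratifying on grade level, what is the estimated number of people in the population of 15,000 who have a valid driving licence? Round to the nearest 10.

Estimated count per cell = population count × respondent percentage:
  Grade 5: 6,300 × 39.4% = 2482.2
  Grade 6: 4,350 × 47.6% = 2070.6
  Grade 7: 2,100 × 71.8% = 1507.8
  Grade 8: 2,250 × 37.1% = 834.75
Estimated total = 6895.35 → 6,900.

6,900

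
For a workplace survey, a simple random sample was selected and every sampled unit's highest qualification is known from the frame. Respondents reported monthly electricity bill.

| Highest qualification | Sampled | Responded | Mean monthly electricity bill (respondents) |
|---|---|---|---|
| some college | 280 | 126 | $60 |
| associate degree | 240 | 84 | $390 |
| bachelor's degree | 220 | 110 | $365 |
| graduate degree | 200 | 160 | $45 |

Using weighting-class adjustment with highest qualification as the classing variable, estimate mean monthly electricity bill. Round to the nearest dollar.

Response rates by class: some college 126/280 = 45%, associate degree 84/240 = 35%, bachelor's degree 110/220 = 50%, graduate degree 160/200 = 80%.
With weight = n_sampled/n_responded per class, the weighted class total is n_sampled:
  some college: 280 × 60 = 16,800
  associate degree: 240 × 390 = 93,600
  bachelor's degree: 220 × 365 = 80,300
  graduate degree: 200 × 45 = 9000
Adjusted estimate = 199,700 / 940 = 212.447 → $212.

$212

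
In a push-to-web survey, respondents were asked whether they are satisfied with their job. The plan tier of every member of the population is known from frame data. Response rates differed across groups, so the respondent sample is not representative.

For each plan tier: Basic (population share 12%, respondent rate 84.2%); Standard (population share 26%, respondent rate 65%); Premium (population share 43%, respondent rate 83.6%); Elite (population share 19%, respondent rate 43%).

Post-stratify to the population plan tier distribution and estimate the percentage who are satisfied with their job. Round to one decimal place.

Post-stratification weights by population share, not respondent share:
  Basic: 0.12 × 84.2 = 10.104
  Standard: 0.26 × 65 = 16.9
  Premium: 0.43 × 83.6 = 35.948
  Elite: 0.19 × 43 = 8.17
Post-stratified estimate = 71.122 → 71.1%.

71.1%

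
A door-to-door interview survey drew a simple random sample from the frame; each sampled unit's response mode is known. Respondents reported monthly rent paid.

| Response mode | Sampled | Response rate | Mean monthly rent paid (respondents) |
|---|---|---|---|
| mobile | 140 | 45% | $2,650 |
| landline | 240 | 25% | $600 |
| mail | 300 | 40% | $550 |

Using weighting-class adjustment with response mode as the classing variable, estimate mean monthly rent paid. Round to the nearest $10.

$1,000

Inverse-response-rate weighting restores each class to its sampled count, so class totals weight by n_sampled:
  mobile: 140 × 2650 = 371,000
  landline: 240 × 600 = 144,000
  mail: 300 × 550 = 165,000
Adjusted estimate = 680,000 / 680 = 1000 → $1,000.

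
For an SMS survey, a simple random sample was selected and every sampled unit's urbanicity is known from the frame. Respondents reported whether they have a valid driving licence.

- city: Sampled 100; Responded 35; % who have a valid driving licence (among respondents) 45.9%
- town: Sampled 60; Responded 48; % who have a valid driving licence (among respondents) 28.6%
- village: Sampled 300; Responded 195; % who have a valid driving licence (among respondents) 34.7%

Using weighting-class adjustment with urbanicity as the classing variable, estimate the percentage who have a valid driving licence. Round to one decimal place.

36.3%

Response rates by class: city 35/100 = 35%, town 48/60 = 80%, village 195/300 = 65%.
Inverse-response-rate weighting restores each class to its sampled count, so class totals weight by n_sampled:
  city: 100 × 45.9 = 4590
  town: 60 × 28.6 = 1716
  village: 300 × 34.7 = 10,410
Adjusted estimate = 16,716 / 460 = 36.3391 → 36.3%.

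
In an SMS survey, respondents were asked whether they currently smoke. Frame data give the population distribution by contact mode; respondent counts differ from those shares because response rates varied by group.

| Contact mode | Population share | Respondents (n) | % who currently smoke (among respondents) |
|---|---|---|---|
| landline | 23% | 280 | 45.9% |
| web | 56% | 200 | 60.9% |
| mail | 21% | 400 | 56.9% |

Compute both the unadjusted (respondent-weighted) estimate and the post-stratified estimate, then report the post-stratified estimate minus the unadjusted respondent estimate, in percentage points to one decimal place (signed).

+2.3 percentage points

Naive respondent-only estimate (weights = respondent counts):
  (280/880)×45.9 + (200/880)×60.9 + (400/880)×56.9 = 54.3091%
Post-stratified estimate weights by population shares:
  0.23×45.9 + 0.56×60.9 + 0.21×56.9 = 56.61%
Difference = 56.61 − 54.3091 = 2.3009 pp.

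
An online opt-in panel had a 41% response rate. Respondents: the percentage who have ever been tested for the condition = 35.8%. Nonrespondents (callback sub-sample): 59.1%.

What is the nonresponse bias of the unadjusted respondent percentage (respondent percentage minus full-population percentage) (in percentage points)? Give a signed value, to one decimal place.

-13.7 percentage points

Nonresponse fraction = 1 − 0.41 = 0.59.
Bias = (nonresponse fraction) × (respondent percentage − nonrespondent percentage)
     = 0.59 × (35.8 − 59.1) = 0.59 × -23.3 = -13.747.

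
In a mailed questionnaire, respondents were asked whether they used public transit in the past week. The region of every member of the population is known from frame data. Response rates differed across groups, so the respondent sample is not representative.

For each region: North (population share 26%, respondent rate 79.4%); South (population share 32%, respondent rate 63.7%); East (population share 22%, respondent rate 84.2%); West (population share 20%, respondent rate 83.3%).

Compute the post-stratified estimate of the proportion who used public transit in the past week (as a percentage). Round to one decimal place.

Post-stratification weights by population share, not respondent share:
  North: 0.26 × 79.4 = 20.644
  South: 0.32 × 63.7 = 20.384
  East: 0.22 × 84.2 = 18.524
  West: 0.2 × 83.3 = 16.66
Post-stratified estimate = 76.212 → 76.2%.

76.2%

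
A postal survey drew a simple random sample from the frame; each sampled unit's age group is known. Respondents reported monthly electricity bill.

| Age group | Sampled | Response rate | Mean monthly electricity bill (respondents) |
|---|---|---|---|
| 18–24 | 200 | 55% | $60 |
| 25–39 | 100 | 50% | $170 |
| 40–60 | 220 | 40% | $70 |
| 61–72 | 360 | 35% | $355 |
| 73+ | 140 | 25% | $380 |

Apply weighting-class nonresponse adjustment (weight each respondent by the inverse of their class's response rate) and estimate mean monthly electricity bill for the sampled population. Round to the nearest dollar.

$221

Each respondent's weight = sampled/responded in their class; summing within a class gives n_sampled, so:
  18–24: 200 × 60 = 12,000
  25–39: 100 × 170 = 17,000
  40–60: 220 × 70 = 15,400
  61–72: 360 × 355 = 127,800
  73+: 140 × 380 = 53,200
Adjusted estimate = 225,400 / 1,020 = 220.98 → $221.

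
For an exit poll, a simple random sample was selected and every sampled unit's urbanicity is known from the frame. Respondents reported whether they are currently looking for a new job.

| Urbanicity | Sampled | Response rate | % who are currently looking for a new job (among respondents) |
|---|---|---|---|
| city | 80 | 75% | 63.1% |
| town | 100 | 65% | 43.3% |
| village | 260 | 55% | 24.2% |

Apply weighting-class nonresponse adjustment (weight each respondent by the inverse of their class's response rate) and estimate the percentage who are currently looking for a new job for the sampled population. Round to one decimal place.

Inverse-response-rate weighting restores each class to its sampled count, so class totals weight by n_sampled:
  city: 80 × 63.1 = 5048
  town: 100 × 43.3 = 4330
  village: 260 × 24.2 = 6292
Adjusted estimate = 15,670 / 440 = 35.6136 → 35.6%.

35.6%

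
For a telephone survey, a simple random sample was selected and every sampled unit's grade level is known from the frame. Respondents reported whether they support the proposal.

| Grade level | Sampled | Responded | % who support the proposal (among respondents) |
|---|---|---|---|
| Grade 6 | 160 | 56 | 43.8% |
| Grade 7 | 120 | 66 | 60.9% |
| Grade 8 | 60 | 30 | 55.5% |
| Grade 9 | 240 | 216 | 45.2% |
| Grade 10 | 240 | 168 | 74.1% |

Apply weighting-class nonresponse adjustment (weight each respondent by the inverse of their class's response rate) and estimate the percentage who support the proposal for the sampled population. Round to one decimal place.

56.4%

Class response rates: Grade 6 56/160 = 35%, Grade 7 66/120 = 55%, Grade 8 30/60 = 50%, Grade 9 216/240 = 90%, Grade 10 168/240 = 70%.
With weight = n_sampled/n_responded per class, the weighted class total is n_sampled:
  Grade 6: 160 × 43.8 = 7008
  Grade 7: 120 × 60.9 = 7308
  Grade 8: 60 × 55.5 = 3330
  Grade 9: 240 × 45.2 = 10,848
  Grade 10: 240 × 74.1 = 17,784
Adjusted estimate = 46,278 / 820 = 56.4366 → 56.4%.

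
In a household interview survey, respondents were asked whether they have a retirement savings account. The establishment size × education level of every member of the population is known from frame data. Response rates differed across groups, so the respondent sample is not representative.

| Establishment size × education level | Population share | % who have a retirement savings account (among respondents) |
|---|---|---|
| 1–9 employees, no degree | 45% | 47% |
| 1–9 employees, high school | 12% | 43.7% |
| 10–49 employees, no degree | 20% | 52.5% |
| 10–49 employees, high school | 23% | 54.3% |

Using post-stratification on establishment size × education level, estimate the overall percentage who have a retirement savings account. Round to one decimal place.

49.4%

Weight each group's respondent value by its population share:
  1–9 employees, no degree: 0.45 × 47 = 21.15
  1–9 employees, high school: 0.12 × 43.7 = 5.244
  10–49 employees, no degree: 0.2 × 52.5 = 10.5
  10–49 employees, high school: 0.23 × 54.3 = 12.489
Post-stratified estimate = 49.383 → 49.4%.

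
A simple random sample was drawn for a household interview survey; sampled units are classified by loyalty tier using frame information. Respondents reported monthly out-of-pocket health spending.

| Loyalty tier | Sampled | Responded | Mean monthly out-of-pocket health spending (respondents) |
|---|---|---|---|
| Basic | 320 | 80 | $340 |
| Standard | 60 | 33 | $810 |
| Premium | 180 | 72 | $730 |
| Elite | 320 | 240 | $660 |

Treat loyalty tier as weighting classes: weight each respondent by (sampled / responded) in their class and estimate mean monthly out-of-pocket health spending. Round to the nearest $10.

Response rates by class: Basic 80/320 = 25%, Standard 33/60 = 55%, Premium 72/180 = 40%, Elite 240/320 = 75%.
Each respondent's weight = sampled/responded in their class; summing within a class gives n_sampled, so:
  Basic: 320 × 340 = 108,800
  Standard: 60 × 810 = 48,600
  Premium: 180 × 730 = 131,400
  Elite: 320 × 660 = 211,200
Adjusted estimate = 500,000 / 880 = 568.182 → $570.

$570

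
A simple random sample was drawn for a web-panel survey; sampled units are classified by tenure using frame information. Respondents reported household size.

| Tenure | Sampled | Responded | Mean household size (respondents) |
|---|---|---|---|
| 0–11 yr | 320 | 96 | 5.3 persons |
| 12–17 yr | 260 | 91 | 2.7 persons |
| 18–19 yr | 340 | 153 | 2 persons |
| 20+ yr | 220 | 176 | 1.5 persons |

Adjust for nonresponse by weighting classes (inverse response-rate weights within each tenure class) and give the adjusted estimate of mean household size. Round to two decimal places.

2.99

Response rates by class: 0–11 yr 96/320 = 30%, 12–17 yr 91/260 = 35%, 18–19 yr 153/340 = 45%, 20+ yr 176/220 = 80%.
Each respondent's weight = sampled/responded in their class; summing within a class gives n_sampled, so:
  0–11 yr: 320 × 5.3 = 1696
  12–17 yr: 260 × 2.7 = 702
  18–19 yr: 340 × 2 = 680
  20+ yr: 220 × 1.5 = 330
Adjusted estimate = 3408 / 1,140 = 2.98947 → 2.99.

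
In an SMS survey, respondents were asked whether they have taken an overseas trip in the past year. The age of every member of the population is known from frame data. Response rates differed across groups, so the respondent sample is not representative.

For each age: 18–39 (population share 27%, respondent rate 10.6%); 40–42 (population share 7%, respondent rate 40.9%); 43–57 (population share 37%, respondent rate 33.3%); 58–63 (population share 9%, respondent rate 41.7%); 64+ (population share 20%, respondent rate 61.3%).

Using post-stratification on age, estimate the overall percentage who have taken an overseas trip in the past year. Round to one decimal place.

34.1%

Post-stratification weights by population share, not respondent share:
  18–39: 0.27 × 10.6 = 2.862
  40–42: 0.07 × 40.9 = 2.863
  43–57: 0.37 × 33.3 = 12.321
  58–63: 0.09 × 41.7 = 3.753
  64+: 0.2 × 61.3 = 12.26
Post-stratified estimate = 34.059 → 34.1%.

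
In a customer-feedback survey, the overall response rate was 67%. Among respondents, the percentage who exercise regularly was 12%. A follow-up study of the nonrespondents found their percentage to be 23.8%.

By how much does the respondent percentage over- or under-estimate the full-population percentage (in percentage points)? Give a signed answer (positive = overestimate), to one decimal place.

-3.9 percentage points

Nonresponse fraction = 1 − 0.67 = 0.33.
Bias = (nonresponse fraction) × (respondent percentage − nonrespondent percentage)
     = 0.33 × (12 − 23.8) = 0.33 × -11.8 = -3.894.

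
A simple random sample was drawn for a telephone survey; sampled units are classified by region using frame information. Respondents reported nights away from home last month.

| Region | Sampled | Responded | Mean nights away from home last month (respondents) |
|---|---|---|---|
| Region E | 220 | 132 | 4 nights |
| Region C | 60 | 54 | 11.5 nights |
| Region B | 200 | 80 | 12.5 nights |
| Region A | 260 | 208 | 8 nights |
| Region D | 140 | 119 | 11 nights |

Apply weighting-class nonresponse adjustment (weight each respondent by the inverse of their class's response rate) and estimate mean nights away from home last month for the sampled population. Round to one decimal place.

8.7

Response rates by class: Region E 132/220 = 60%, Region C 54/60 = 90%, Region B 80/200 = 40%, Region A 208/260 = 80%, Region D 119/140 = 85%.
With weight = n_sampled/n_responded per class, the weighted class total is n_sampled:
  Region E: 220 × 4 = 880
  Region C: 60 × 11.5 = 690
  Region B: 200 × 12.5 = 2500
  Region A: 260 × 8 = 2080
  Region D: 140 × 11 = 1540
Adjusted estimate = 7690 / 880 = 8.73864 → 8.7.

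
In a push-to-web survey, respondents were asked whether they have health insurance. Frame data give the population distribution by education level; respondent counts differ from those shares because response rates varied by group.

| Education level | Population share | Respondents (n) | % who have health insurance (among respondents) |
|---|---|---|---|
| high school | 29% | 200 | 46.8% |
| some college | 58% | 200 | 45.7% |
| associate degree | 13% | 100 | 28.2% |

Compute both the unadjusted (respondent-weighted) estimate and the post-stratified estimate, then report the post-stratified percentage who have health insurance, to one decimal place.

43.7%

Without adjustment, the pooled respondent share is:
  (200/500)×46.8 + (200/500)×45.7 + (100/500)×28.2 = 42.64%
Reweighting by population education level shares:
  0.29×46.8 + 0.58×45.7 + 0.13×28.2 = 43.744%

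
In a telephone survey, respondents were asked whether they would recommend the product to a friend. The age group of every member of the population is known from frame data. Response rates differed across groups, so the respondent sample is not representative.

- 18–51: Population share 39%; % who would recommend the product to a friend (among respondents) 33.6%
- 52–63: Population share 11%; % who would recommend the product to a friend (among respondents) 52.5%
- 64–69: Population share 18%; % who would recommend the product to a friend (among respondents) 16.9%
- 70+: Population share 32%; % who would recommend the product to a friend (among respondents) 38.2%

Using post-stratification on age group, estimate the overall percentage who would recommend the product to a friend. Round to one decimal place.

34.1%

Reweight to the known age group distribution:
  18–51: 0.39 × 33.6 = 13.104
  52–63: 0.11 × 52.5 = 5.775
  64–69: 0.18 × 16.9 = 3.042
  70+: 0.32 × 38.2 = 12.224
Post-stratified estimate = 34.145 → 34.1%.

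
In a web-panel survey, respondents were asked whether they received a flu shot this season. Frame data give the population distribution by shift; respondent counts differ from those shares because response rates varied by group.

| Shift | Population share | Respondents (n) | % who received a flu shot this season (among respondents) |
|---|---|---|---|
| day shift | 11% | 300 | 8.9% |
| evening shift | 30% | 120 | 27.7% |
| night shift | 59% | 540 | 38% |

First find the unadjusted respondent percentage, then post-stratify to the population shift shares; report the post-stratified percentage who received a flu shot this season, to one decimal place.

31.7%

Unadjusted (pooled respondent) estimate weights by respondent counts:
  (300/960)×8.9 + (120/960)×27.7 + (540/960)×38 = 27.6187%
Post-stratifying to population shares instead:
  0.11×8.9 + 0.3×27.7 + 0.59×38 = 31.709%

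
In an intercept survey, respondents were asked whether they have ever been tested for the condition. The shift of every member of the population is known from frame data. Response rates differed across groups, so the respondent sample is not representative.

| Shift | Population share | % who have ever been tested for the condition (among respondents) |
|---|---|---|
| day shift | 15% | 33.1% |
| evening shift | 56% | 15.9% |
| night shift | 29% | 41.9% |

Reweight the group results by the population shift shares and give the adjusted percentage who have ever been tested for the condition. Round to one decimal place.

Weight each group's respondent value by its population share:
  day shift: 0.15 × 33.1 = 4.965
  evening shift: 0.56 × 15.9 = 8.904
  night shift: 0.29 × 41.9 = 12.151
Post-stratified estimate = 26.02 → 26.0%.

26.0%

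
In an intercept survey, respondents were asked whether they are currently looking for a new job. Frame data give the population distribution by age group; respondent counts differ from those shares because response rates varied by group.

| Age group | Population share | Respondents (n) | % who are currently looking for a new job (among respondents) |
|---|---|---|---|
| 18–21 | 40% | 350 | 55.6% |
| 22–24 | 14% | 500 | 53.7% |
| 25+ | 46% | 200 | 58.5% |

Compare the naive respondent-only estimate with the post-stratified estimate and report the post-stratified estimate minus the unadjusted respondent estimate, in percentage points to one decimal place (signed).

Without adjustment, the pooled respondent share is:
  (350/1050)×55.6 + (500/1050)×53.7 + (200/1050)×58.5 = 55.2476%
Post-stratified estimate weights by population shares:
  0.4×55.6 + 0.14×53.7 + 0.46×58.5 = 56.668%
Difference = 56.668 − 55.2476 = 1.4204 pp.

+1.4 percentage points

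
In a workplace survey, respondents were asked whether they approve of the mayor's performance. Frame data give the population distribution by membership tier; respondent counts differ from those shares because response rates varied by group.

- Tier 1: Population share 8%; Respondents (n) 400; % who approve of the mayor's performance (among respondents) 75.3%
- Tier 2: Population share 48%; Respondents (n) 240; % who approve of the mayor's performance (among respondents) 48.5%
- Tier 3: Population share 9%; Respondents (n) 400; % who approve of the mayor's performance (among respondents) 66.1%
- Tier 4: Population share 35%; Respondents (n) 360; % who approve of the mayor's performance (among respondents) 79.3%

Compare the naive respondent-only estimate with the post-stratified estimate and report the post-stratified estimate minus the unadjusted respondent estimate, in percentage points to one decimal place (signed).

-6.1 percentage points

Naive respondent-only estimate (weights = respondent counts):
  (400/1400)×75.3 + (240/1400)×48.5 + (400/1400)×66.1 + (360/1400)×79.3 = 69.1057%
Post-stratifying to population shares instead:
  0.08×75.3 + 0.48×48.5 + 0.09×66.1 + 0.35×79.3 = 63.008%
Difference = 63.008 − 69.1057 = -6.0977 pp.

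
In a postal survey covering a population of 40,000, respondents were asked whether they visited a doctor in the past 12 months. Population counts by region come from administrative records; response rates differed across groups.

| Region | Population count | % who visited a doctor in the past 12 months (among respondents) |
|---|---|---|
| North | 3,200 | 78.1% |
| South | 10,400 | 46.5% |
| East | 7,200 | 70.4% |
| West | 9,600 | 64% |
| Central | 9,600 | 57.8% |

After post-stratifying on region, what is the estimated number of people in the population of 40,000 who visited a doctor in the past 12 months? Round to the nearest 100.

Apply each group's respondent rate to its population count:
  North: 3,200 × 78.1% = 2499.2
  South: 10,400 × 46.5% = 4836
  East: 7,200 × 70.4% = 5068.8
  West: 9,600 × 64% = 6144
  Central: 9,600 × 57.8% = 5548.8
Estimated total = 24096.8 → 24,100.

24,100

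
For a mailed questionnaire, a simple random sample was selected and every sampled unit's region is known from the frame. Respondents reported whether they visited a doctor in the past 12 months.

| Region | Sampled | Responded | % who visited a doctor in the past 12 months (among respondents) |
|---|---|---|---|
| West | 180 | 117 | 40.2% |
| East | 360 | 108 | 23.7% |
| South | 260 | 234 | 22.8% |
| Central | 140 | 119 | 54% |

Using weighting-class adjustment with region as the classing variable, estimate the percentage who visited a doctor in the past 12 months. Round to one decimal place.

31.1%

Class response rates: West 117/180 = 65%, East 108/360 = 30%, South 234/260 = 90%, Central 119/140 = 85%.
Inverse-response-rate weighting restores each class to its sampled count, so class totals weight by n_sampled:
  West: 180 × 40.2 = 7236
  East: 360 × 23.7 = 8532
  South: 260 × 22.8 = 5928
  Central: 140 × 54 = 7560
Adjusted estimate = 29,256 / 940 = 31.1234 → 31.1%.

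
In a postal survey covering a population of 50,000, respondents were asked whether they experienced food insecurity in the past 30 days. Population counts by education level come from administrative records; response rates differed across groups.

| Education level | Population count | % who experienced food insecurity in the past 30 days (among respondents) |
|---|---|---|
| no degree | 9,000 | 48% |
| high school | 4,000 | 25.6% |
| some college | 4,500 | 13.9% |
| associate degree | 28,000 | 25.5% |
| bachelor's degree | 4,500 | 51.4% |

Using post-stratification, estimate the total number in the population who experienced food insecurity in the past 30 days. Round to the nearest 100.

Apply each group's respondent rate to its population count:
  no degree: 9,000 × 48% = 4320
  high school: 4,000 × 25.6% = 1024
  some college: 4,500 × 13.9% = 625.5
  associate degree: 28,000 × 25.5% = 7140
  bachelor's degree: 4,500 × 51.4% = 2313
Estimated total = 15422.5 → 15,400.

15,400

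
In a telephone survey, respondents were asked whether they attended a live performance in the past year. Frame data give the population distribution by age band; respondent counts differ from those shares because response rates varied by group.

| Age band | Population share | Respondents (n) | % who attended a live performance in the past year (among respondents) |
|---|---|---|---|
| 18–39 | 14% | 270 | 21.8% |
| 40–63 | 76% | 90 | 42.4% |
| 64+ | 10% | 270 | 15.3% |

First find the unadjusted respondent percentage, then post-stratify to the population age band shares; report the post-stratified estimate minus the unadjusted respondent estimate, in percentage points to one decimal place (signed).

Naive respondent-only estimate (weights = respondent counts):
  (270/630)×21.8 + (90/630)×42.4 + (270/630)×15.3 = 21.9571%
Post-stratifying to population shares instead:
  0.14×21.8 + 0.76×42.4 + 0.1×15.3 = 36.806%
Difference = 36.806 − 21.9571 = 14.8489 pp.

+14.8 percentage points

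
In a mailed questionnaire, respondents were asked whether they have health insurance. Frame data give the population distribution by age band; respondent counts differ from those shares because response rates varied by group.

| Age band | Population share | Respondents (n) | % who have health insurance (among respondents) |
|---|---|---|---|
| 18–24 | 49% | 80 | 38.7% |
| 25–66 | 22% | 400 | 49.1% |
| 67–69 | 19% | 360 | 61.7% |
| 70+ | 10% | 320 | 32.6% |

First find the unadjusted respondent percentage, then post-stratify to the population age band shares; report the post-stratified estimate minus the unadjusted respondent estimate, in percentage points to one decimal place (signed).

Unadjusted (pooled respondent) estimate weights by respondent counts:
  (80/1160)×38.7 + (400/1160)×49.1 + (360/1160)×61.7 + (320/1160)×32.6 = 47.7414%
Post-stratified estimate weights by population shares:
  0.49×38.7 + 0.22×49.1 + 0.19×61.7 + 0.1×32.6 = 44.748%
Difference = 44.748 − 47.7414 = -2.9934 pp.

-3.0 percentage points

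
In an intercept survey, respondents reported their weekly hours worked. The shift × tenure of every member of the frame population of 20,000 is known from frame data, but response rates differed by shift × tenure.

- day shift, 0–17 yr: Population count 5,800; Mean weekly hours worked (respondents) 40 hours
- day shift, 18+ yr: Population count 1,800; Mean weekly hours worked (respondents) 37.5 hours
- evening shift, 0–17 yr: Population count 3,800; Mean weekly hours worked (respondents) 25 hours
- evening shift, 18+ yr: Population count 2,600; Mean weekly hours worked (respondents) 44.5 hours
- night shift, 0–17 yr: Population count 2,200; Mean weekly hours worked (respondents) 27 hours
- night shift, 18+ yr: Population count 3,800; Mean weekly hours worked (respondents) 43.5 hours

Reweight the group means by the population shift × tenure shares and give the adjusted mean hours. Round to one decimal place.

36.7

Reweight to the known shift × tenure distribution:
  day shift, 0–17 yr: (5,800/20,000) × 40 = 11.6
  day shift, 18+ yr: (1,800/20,000) × 37.5 = 3.375
  evening shift, 0–17 yr: (3,800/20,000) × 25 = 4.75
  evening shift, 18+ yr: (2,600/20,000) × 44.5 = 5.785
  night shift, 0–17 yr: (2,200/20,000) × 27 = 2.97
  night shift, 18+ yr: (3,800/20,000) × 43.5 = 8.265
Post-stratified estimate = 36.745 → 36.7.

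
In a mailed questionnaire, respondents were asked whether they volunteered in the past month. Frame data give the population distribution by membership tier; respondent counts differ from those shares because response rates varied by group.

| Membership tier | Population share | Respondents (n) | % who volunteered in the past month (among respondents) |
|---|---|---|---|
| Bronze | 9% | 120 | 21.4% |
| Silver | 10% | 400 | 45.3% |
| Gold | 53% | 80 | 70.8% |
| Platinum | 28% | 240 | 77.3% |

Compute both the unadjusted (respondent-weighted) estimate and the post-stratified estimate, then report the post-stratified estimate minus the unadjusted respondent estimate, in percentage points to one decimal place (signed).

Naive respondent-only estimate (weights = respondent counts):
  (120/840)×21.4 + (400/840)×45.3 + (80/840)×70.8 + (240/840)×77.3 = 53.4571%
Post-stratified estimate weights by population shares:
  0.09×21.4 + 0.1×45.3 + 0.53×70.8 + 0.28×77.3 = 65.624%
Difference = 65.624 − 53.4571 = 12.1669 pp.

+12.2 percentage points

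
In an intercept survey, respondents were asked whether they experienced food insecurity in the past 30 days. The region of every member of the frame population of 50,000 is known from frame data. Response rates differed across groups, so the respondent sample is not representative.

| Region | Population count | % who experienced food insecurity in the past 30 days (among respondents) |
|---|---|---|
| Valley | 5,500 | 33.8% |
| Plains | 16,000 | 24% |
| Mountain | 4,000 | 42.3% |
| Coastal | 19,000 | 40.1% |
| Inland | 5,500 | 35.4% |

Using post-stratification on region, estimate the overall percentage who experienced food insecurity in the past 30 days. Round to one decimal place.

Each cell contributes population-share × respondent value:
  Valley: (5,500/50,000) × 33.8 = 3.718
  Plains: (16,000/50,000) × 24 = 7.68
  Mountain: (4,000/50,000) × 42.3 = 3.384
  Coastal: (19,000/50,000) × 40.1 = 15.238
  Inland: (5,500/50,000) × 35.4 = 3.894
Post-stratified estimate = 33.914 → 33.9%.

33.9%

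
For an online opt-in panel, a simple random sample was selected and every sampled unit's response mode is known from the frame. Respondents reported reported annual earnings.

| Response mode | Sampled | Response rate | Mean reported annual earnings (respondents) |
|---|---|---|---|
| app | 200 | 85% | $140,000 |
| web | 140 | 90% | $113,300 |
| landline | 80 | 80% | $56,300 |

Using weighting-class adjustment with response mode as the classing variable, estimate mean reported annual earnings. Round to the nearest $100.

Weighting each respondent by the inverse class response rate inflates each class back to its sampled size, so the class weight is n_sampled:
  app: 200 × 140,000 = 28,000,000
  web: 140 × 113,300 = 15,862,000
  landline: 80 × 56,300 = 4,504,000
Adjusted estimate = 48,366,000 / 420 = 115157 → $115,200.

$115,200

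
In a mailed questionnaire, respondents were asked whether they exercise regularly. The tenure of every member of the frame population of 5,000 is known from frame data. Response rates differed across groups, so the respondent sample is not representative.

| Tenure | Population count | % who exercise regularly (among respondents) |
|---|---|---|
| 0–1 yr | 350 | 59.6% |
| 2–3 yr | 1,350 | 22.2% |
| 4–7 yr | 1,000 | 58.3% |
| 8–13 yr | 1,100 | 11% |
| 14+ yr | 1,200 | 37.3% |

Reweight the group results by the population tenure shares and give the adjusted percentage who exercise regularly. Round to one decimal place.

33.2%

Post-stratification weights by population share, not respondent share:
  0–1 yr: (350/5,000) × 59.6 = 4.172
  2–3 yr: (1,350/5,000) × 22.2 = 5.994
  4–7 yr: (1,000/5,000) × 58.3 = 11.66
  8–13 yr: (1,100/5,000) × 11 = 2.42
  14+ yr: (1,200/5,000) × 37.3 = 8.952
Post-stratified estimate = 33.198 → 33.2%.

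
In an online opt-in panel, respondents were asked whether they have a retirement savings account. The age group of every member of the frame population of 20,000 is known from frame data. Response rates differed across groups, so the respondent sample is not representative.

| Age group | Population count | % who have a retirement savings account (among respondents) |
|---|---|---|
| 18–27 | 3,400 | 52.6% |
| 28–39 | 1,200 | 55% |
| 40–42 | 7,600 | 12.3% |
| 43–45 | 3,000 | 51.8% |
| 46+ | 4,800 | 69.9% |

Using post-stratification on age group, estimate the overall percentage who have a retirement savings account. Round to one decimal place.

41.5%

Reweight to the known age group distribution:
  18–27: (3,400/20,000) × 52.6 = 8.942
  28–39: (1,200/20,000) × 55 = 3.3
  40–42: (7,600/20,000) × 12.3 = 4.674
  43–45: (3,000/20,000) × 51.8 = 7.77
  46+: (4,800/20,000) × 69.9 = 16.776
Post-stratified estimate = 41.462 → 41.5%.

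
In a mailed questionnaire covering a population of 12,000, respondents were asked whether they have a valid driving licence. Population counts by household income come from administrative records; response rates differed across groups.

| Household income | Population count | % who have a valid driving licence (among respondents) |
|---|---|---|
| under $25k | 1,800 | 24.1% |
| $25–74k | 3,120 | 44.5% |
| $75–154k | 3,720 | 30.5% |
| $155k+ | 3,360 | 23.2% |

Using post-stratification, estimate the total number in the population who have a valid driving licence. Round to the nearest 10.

3,740

Estimated count per cell = population count × respondent percentage:
  under $25k: 1,800 × 24.1% = 433.8
  $25–74k: 3,120 × 44.5% = 1388.4
  $75–154k: 3,720 × 30.5% = 1134.6
  $155k+: 3,360 × 23.2% = 779.52
Estimated total = 3736.32 → 3,740.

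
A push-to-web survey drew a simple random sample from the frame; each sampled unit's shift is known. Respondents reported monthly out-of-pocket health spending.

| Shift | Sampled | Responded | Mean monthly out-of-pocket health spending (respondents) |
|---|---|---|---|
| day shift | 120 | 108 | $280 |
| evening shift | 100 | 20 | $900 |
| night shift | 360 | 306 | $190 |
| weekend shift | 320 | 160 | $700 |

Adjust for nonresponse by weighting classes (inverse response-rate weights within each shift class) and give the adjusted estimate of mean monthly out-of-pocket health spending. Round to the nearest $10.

$460

Response rates by class: day shift 108/120 = 90%, evening shift 20/100 = 20%, night shift 306/360 = 85%, weekend shift 160/320 = 50%.
Inverse-response-rate weighting restores each class to its sampled count, so class totals weight by n_sampled:
  day shift: 120 × 280 = 33,600
  evening shift: 100 × 900 = 90,000
  night shift: 360 × 190 = 68,400
  weekend shift: 320 × 700 = 224,000
Adjusted estimate = 416,000 / 900 = 462.222 → $460.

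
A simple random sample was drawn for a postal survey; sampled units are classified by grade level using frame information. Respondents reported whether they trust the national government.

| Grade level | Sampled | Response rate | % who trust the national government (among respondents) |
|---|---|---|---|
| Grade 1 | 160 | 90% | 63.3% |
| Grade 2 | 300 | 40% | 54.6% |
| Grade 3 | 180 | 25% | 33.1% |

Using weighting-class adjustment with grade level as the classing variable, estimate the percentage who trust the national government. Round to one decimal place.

Inverse-response-rate weighting restores each class to its sampled count, so class totals weight by n_sampled:
  Grade 1: 160 × 63.3 = 10,128
  Grade 2: 300 × 54.6 = 16,380
  Grade 3: 180 × 33.1 = 5958
Adjusted estimate = 32,466 / 640 = 50.7281 → 50.7%.

50.7%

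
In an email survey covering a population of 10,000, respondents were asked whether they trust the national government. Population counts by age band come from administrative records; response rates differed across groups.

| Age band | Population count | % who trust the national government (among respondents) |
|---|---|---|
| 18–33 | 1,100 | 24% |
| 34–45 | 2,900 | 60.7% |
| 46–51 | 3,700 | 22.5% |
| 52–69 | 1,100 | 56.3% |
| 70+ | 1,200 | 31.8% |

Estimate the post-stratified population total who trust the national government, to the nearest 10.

Estimated count per cell = population count × respondent percentage:
  18–33: 1,100 × 24% = 264
  34–45: 2,900 × 60.7% = 1760.3
  46–51: 3,700 × 22.5% = 832.5
  52–69: 1,100 × 56.3% = 619.3
  70+: 1,200 × 31.8% = 381.6
Estimated total = 3857.7 → 3,860.

3,860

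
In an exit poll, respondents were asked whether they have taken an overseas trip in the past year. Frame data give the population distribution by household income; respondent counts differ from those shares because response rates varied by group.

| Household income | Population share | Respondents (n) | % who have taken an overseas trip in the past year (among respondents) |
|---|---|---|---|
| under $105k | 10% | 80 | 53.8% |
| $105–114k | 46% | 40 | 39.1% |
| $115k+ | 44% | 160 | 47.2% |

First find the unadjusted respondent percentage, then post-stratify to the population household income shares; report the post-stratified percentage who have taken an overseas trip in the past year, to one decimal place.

Naive respondent-only estimate (weights = respondent counts):
  (80/280)×53.8 + (40/280)×39.1 + (160/280)×47.2 = 47.9286%
Post-stratified estimate weights by population shares:
  0.1×53.8 + 0.46×39.1 + 0.44×47.2 = 44.134%

44.1%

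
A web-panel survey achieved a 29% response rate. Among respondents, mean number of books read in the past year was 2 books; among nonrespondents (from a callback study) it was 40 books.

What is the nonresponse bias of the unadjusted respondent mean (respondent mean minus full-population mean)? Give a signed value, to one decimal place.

Nonresponse fraction = 1 − 0.29 = 0.71.
Bias = (nonresponse fraction) × (respondent mean − nonrespondent mean)
     = 0.71 × (2 − 40) = 0.71 × -38 = -26.98.

-27.0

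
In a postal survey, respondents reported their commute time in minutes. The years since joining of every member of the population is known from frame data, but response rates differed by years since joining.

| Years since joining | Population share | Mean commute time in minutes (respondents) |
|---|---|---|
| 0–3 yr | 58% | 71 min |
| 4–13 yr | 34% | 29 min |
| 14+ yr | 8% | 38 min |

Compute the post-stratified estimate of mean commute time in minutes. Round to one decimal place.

54.1

Weight each group's respondent value by its population share:
  0–3 yr: 0.58 × 71 = 41.18
  4–13 yr: 0.34 × 29 = 9.86
  14+ yr: 0.08 × 38 = 3.04
Post-stratified estimate = 54.08 → 54.1.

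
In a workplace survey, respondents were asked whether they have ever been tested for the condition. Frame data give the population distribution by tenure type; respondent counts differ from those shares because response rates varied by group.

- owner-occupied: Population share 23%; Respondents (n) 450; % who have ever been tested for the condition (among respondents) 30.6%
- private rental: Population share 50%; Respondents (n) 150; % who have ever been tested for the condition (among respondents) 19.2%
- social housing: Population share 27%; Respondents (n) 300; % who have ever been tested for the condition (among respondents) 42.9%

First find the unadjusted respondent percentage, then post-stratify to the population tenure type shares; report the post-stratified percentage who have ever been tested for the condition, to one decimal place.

Naive respondent-only estimate (weights = respondent counts):
  (450/900)×30.6 + (150/900)×19.2 + (300/900)×42.9 = 32.8%
Reweighting by population tenure type shares:
  0.23×30.6 + 0.5×19.2 + 0.27×42.9 = 28.221%

28.2%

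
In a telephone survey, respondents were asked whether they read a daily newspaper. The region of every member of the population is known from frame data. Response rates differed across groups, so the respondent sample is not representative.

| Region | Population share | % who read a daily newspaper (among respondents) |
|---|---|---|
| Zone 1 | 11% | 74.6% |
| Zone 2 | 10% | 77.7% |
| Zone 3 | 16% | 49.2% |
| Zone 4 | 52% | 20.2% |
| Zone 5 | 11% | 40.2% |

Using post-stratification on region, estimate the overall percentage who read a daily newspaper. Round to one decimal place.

Weight each group's respondent value by its population share:
  Zone 1: 0.11 × 74.6 = 8.206
  Zone 2: 0.1 × 77.7 = 7.77
  Zone 3: 0.16 × 49.2 = 7.872
  Zone 4: 0.52 × 20.2 = 10.504
  Zone 5: 0.11 × 40.2 = 4.422
Post-stratified estimate = 38.774 → 38.8%.

38.8%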